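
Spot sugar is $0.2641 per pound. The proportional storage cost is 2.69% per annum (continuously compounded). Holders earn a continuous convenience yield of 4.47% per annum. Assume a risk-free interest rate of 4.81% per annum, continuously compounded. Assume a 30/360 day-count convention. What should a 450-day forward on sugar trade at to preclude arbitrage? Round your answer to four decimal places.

Net carry = r + u − y = 0.0481 + 0.0269 − 0.0447 = 0.0303
F = S·e^((r+u−y)T) = 0.2641 · e^(0.0303 × 450/360) = 0.2641 · e^0.037875
= 0.2641 × 1.038601 = $0.2743 per pound

$0.2743 per pound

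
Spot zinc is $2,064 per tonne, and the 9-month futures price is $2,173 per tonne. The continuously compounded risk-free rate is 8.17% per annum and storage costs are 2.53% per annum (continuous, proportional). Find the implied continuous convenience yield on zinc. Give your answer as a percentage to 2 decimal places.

F = S·e^((r+u−y)T) ⇒ (r+u−y) = ln(F/S)/T
ln(2173/2064) = 0.051463; /T ⇒ 0.068617
y = r + u − ln(F/S)/T = 0.0817 + 0.0253 − 0.068617 = 0.038383
y = 3.84%

3.84%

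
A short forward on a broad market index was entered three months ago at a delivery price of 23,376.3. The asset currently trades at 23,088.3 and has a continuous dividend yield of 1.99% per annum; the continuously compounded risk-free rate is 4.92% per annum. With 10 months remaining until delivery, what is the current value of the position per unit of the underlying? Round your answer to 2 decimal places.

Current fair forward for the remaining 10 months: F = S·e^((r − q)·T), (r − q) = 0.0492 − 0.0199 = 0.0293
F = 23088.3 · e^(0.0293 × 10/12) = 23088.3 × 1.02471719 = 23658.9779
Value of long forward = (F − K)·e^(−rT) = (23658.9779 − 23376.3) · e^(−0.0492·10/12)
= 282.6779 × 0.95982913 = 271.32
Short position value = −(long value) = -271.32

-271.32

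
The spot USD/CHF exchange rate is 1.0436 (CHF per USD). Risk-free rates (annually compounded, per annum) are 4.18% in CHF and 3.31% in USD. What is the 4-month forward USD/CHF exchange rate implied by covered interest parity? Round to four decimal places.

1.0465

By covered interest parity, F = S · (1+r_CHF)^T / (1+r_USD)^T
= 1.0436 × 1.013744 / 1.010914 = 1.0436 × 1.002799
F = 1.0465 CHF per USD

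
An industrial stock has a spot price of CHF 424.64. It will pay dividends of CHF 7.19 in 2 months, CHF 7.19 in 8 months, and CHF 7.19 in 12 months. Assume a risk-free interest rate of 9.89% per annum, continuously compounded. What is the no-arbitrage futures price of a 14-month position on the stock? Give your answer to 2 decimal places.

CHF 453.77

PV(dividends) I = 7.19·e^(−0.0989·2/12) + 7.19·e^(−0.0989·8/12) + 7.19·e^(−0.0989·12/12)
I = 7.0725 + 6.7312 + 6.5129 = 20.3166
F = (S − I)·e^(rT) = (424.64 − 20.3166) · e^(0.0989·14/12)
= 404.3234 · e^0.115383 = 404.3234 × 1.122303 = CHF 453.77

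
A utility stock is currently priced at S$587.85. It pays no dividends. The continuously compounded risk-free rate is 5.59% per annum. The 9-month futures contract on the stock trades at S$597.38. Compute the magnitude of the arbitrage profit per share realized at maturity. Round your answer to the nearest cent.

Fair futures: F* = S·e^(carry·T), with carry = r = 0.0559
F* = 587.85 · e^(0.0559 × 9/12) = 587.85 · e^0.041925 = 587.85 × 1.042816 = S$613.0194
Market S$597.38 < fair S$613.0194: forward underpriced → reverse cash-and-carry (short spot, go long the forward).
At maturity, profit = |F_mkt − F*| = |597.38 − 613.0194| = S$15.64 per share

S$15.64 per share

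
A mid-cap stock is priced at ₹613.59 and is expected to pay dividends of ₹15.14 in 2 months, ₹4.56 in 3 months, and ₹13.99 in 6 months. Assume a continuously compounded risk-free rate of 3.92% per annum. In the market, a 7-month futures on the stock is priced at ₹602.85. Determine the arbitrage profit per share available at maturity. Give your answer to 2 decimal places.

₹9.11 per share

PV(dividends) I = 15.14·e^(−0.0392·2/12) + 4.56·e^(−0.0392·3/12) + 13.99·e^(−0.0392·6/12) = 33.2754
Fair futures F* = (S − I)·e^(rT) = (613.59 − 33.2754)·e^0.022867 = 580.3146 × 1.023130 = 593.7373
Market ₹602.85 > fair 593.7373: forward overpriced → cash-and-carry (borrow at r, buy the stock and collect the dividends, short the forward).
Profit at T = |F_mkt − F*| = |602.85 − 593.7373| = ₹9.11 per share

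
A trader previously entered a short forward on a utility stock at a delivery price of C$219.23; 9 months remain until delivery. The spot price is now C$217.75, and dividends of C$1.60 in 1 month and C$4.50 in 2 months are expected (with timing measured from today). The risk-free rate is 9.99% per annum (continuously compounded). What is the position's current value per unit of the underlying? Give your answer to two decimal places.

-C$8.33

PV(remaining dividends) I = 1.60·e^(−0.0999·1/12) + 4.50·e^(−0.0999·2/12) = 6.0124
Current forward F = (S − I)·e^(rT) = (217.75 − 6.0124)·e^(0.0999·9/12) = 211.7376 × 1.077803 = 228.2114
Value (long) = (F − K)·e^(−rT) = (228.2114 − 219.23) × 0.927813 = 8.3331
Short position value = −(long value) = -C$8.33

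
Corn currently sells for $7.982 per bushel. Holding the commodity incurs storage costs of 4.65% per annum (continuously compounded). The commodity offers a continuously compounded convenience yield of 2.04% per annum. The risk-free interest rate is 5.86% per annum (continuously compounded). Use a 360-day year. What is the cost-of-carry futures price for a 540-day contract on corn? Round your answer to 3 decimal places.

$9.063 per bushel

Net carry = r + u − y = 0.0586 + 0.0465 − 0.0204 = 0.0847
F = S·e^((r+u−y)T) = 7.982 · e^(0.0847 × 540/360) = 7.982 · e^0.127050
= 7.982 × 1.135474 = $9.063 per bushel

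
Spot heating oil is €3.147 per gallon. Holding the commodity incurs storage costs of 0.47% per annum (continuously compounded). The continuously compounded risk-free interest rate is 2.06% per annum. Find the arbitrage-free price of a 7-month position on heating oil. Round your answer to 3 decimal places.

Net carry = r + u − y = 0.0206 + 0.0047 − 0.0000 = 0.0253
F = S·e^((r+u−y)T) = 3.147 · e^(0.0253 × 7/12) = 3.147 · e^0.014758
= 3.147 × 1.014867 = €3.194 per gallon

€3.194 per gallon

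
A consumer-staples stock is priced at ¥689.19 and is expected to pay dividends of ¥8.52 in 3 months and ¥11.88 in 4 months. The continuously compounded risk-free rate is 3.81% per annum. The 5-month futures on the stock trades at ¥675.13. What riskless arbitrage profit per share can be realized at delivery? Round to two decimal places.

PV(dividends) I = 8.52·e^(−0.0381·3/12) + 11.88·e^(−0.0381·4/12) = 20.1693
Fair futures F* = (S − I)·e^(rT) = (689.19 − 20.1693)·e^0.015875 = 669.0207 × 1.016002 = 679.7264
Market ¥675.13 < fair 679.7264: forward underpriced → reverse cash-and-carry (short the stock, invest proceeds at r, pay the dividends, go long the forward).
Profit at T = |F_mkt − F*| = |675.13 − 679.7264| = ¥4.60 per share

¥4.60 per share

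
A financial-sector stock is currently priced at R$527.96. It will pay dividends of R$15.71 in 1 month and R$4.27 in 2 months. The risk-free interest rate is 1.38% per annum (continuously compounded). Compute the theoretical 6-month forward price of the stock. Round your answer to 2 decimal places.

PV(dividends) I = 15.71·e^(−0.0138·1/12) + 4.27·e^(−0.0138·2/12)
I = 15.6919 + 4.2602 = 19.9521
F = (S − I)·e^(rT) = (527.96 − 19.9521) · e^(0.0138·6/12)
= 508.0079 · e^0.006900 = 508.0079 × 1.006924 = R$511.53

R$511.53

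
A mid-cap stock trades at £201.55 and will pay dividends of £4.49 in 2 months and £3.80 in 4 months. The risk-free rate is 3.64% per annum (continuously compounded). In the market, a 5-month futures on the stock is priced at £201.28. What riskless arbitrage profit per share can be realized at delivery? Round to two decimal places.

£4.99 per share

PV(dividends) I = 4.49·e^(−0.0364·2/12) + 3.80·e^(−0.0364·4/12) = 8.2170
Fair futures F* = (S − I)·e^(rT) = (201.55 − 8.2170)·e^0.015167 = 193.3330 × 1.015283 = 196.2877
Market £201.28 > fair 196.2877: forward overpriced → cash-and-carry (borrow at r, buy the stock and collect the dividends, short the forward).
Profit at T = |F_mkt − F*| = |201.28 − 196.2877| = £4.99 per share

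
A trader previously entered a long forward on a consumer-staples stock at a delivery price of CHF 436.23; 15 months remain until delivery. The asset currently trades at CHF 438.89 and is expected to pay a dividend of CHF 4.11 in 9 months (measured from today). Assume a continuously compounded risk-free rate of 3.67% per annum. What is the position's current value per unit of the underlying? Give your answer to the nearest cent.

CHF 18.22

PV(remaining dividends) I = 4.11·e^(−0.0367·9/12) = 3.9984
Current forward F = (S − I)·e^(rT) = (438.89 − 3.9984)·e^(0.0367·15/12) = 434.8916 × 1.046944 = 455.3072
Value (long) = (F − K)·e^(−rT) = (455.3072 − 436.23) × 0.955161 = 18.2218
Value = CHF 18.22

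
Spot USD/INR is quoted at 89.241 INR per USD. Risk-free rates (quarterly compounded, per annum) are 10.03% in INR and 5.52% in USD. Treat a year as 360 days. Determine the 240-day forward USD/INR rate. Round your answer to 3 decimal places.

By covered interest parity, F = S · (1+r_INR/4)^(4T) / (1+r_USD/4)^(4T)
= 89.241 × 1.068272 / 1.037224 = 89.241 × 1.029934
F = 91.912 INR per USD

91.912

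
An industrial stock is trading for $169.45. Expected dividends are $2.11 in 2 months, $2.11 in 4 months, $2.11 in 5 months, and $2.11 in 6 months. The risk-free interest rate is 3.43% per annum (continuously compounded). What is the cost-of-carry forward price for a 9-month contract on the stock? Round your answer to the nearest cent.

PV(dividends) I = 2.11·e^(−0.0343·2/12) + 2.11·e^(−0.0343·4/12) + 2.11·e^(−0.0343·5/12) + 2.11·e^(−0.0343·6/12)
I = 2.0980 + 2.0860 + 2.0801 + 2.0741 = 8.3382
F = (S − I)·e^(rT) = (169.45 − 8.3382) · e^(0.0343·9/12)
= 161.1118 · e^0.025725 = 161.1118 × 1.026059 = $165.31

$165.31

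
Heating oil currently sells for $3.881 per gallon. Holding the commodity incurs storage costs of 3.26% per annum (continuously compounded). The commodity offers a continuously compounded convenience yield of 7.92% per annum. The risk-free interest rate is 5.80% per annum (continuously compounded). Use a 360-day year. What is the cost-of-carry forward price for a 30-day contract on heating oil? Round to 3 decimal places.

$3.885 per gallon

Net carry = r + u − y = 0.0580 + 0.0326 − 0.0792 = 0.0114
F = S·e^((r+u−y)T) = 3.881 · e^(0.0114 × 30/360) = 3.881 · e^0.000950
= 3.881 × 1.000950 = $3.885 per gallon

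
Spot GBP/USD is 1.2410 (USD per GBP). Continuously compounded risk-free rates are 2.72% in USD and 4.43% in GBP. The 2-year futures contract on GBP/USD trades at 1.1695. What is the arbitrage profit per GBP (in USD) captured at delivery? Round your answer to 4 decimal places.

Fair futures: F* = S·e^(carry·T), with carry = (r_USD − r_GBP) = 0.0272 − 0.0443 = -0.0171
F* = 1.2410 · e^(-0.0171 × 2) = 1.2410 · e^-0.034200 = 1.2410 × 0.966378 = 1.1993
Market 1.1695 < fair 1.1993: forward underpriced → reverse cash-and-carry (short spot, go long the forward).
At maturity, profit = |F_mkt − F*| = |1.1695 − 1.1993| = 0.0298 per GBP (in USD)

0.0298 per GBP (in USD)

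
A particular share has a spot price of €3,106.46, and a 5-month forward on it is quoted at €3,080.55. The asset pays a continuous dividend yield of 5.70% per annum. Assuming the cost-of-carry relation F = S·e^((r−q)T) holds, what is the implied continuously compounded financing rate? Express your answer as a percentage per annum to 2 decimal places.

From F = S·e^((r−q)T): (r − q) = ln(F/S)/T
ln(3080.55/3106.46) = ln(0.991659) = -0.008376
(r − q) = -0.008376 / (5/12) = -0.020102
r = ln(F/S)/T + q = -0.020102 + 0.0570 = 0.036898
r = 3.69%

3.69%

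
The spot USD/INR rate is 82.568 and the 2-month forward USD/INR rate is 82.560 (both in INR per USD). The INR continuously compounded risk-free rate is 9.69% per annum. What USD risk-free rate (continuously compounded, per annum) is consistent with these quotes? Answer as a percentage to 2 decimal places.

9.75%

F = S·e^((r_INR − r_USD)T) ⇒ r_USD = r_INR − ln(F/S)/T
ln(82.560/82.568) = -0.000097; /(2/12) = -0.000582
r_USD = 0.0969 + 0.000582 = 0.097482
r_USD = 9.75%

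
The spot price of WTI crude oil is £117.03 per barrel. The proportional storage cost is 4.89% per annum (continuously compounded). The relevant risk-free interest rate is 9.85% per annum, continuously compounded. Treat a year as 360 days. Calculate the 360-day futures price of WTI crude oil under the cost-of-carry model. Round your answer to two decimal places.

£135.62 per barrel

Net carry = r + u − y = 0.0985 + 0.0489 − 0.0000 = 0.1474
F = S·e^((r+u−y)T) = 117.03 · e^(0.1474 × 360/360) = 117.03 · e^0.147400
= 117.03 × 1.158817 = £135.62 per barrel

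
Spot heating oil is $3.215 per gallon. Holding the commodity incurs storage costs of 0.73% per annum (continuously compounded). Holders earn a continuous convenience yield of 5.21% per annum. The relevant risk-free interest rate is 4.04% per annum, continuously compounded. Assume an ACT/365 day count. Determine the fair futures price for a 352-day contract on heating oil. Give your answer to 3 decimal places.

$3.201 per gallon

Net carry = r + u − y = 0.0404 + 0.0073 − 0.0521 = -0.0044
F = S·e^((r+u−y)T) = 3.215 · e^(-0.0044 × 352/365) = 3.215 · e^-0.004243
= 3.215 × 0.995766 = $3.201 per gallon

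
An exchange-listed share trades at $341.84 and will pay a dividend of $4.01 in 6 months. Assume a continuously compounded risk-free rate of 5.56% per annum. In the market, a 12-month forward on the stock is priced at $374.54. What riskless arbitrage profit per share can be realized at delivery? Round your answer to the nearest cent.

$17.28 per share

PV(dividends) I = 4.01·e^(−0.0556·6/12) = 3.9001
Fair forward F* = (S − I)·e^(rT) = (341.84 − 3.9001)·e^0.055600 = 337.9399 × 1.057175 = 357.2616
Market $374.54 > fair 357.2616: forward overpriced → cash-and-carry (borrow at r, buy the stock and collect the dividends, short the forward).
Profit at T = |F_mkt − F*| = |374.54 − 357.2616| = $17.28 per share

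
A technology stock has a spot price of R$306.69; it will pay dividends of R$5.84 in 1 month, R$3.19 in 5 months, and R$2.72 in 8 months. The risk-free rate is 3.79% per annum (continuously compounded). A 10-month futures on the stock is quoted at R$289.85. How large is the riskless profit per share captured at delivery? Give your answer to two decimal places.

PV(dividends) I = 5.84·e^(−0.0379·1/12) + 3.19·e^(−0.0379·5/12) + 2.72·e^(−0.0379·8/12) = 11.6137
Fair futures F* = (S − I)·e^(rT) = (306.69 − 11.6137)·e^0.031583 = 295.0763 × 1.032087 = 304.5444
Market R$289.85 < fair 304.5444: forward underpriced → reverse cash-and-carry (short the stock, invest proceeds at r, pay the dividends, go long the forward).
Profit at T = |F_mkt − F*| = |289.85 − 304.5444| = R$14.69 per share

R$14.69 per share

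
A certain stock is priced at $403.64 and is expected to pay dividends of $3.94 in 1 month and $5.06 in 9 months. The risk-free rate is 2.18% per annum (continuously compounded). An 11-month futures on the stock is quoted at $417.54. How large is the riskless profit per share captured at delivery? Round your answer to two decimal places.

$14.84 per share

PV(dividends) I = 3.94·e^(−0.0218·1/12) + 5.06·e^(−0.0218·9/12) = 8.9108
Fair futures F* = (S − I)·e^(rT) = (403.64 − 8.9108)·e^0.019983 = 394.7292 × 1.020184 = 402.6964
Market $417.54 > fair 402.6964: forward overpriced → cash-and-carry (borrow at r, buy the stock and collect the dividends, short the forward).
Profit at T = |F_mkt − F*| = |417.54 − 402.6964| = $14.84 per share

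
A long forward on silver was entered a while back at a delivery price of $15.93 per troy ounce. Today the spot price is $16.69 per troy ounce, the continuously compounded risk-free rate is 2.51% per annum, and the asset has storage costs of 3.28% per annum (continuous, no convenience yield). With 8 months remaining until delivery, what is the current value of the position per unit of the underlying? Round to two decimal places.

Current fair forward for the remaining 8 months: F = S·e^((r + u)·T), (r + u) = 0.0251 + 0.0328 = 0.0579
F = 16.69 · e^(0.0579 × 8/12) = 16.69 × 1.039355 = 17.3468
Value of long forward = (F − K)·e^(−rT) = (17.3468 − 15.93) · e^(−0.0251·8/12)
= 1.4168 × 0.983406 = 1.39

$1.39 per troy ounce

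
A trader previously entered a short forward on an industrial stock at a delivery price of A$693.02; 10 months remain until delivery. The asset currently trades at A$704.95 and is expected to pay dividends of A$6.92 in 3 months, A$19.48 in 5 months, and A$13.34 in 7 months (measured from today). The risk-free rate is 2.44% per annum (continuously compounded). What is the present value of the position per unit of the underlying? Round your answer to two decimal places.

A$13.43

PV(remaining dividends) I = 6.92·e^(−0.0244·3/12) + 19.48·e^(−0.0244·5/12) + 13.34·e^(−0.0244·7/12) = 39.3123
Current forward F = (S − I)·e^(rT) = (704.95 − 39.3123)·e^(0.0244·10/12) = 665.6377 × 1.020541 = 679.3106
Value (long) = (F − K)·e^(−rT) = (679.3106 − 693.02) × 0.979872 = -13.4335
Short position value = −(long value) = A$13.43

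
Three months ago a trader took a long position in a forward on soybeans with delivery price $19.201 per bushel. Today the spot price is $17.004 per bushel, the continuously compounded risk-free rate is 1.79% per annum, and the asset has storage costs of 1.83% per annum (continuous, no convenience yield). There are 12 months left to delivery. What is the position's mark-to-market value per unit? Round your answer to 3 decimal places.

-$1.542 per bushel

Current fair forward for the remaining 12 months: F = S·e^((r + u)·T), (r + u) = 0.0179 + 0.0183 = 0.0362
F = 17.004 · e^(0.0362 × 12/12) = 17.004 × 1.036863 = 17.6308
Value of long forward = (F − K)·e^(−rT) = (17.6308 − 19.201) · e^(−0.0179·12/12)
= -1.5702 × 0.982259 = -1.542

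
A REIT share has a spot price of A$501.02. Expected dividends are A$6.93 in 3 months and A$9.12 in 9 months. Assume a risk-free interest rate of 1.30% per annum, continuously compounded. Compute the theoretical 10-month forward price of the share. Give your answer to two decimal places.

A$490.36

PV(dividends) I = 6.93·e^(−0.0130·3/12) + 9.12·e^(−0.0130·9/12)
I = 6.9075 + 9.0315 = 15.9390
F = (S − I)·e^(rT) = (501.02 − 15.9390) · e^(0.0130·10/12)
= 485.0810 · e^0.010833 = 485.0810 × 1.010892 = A$490.36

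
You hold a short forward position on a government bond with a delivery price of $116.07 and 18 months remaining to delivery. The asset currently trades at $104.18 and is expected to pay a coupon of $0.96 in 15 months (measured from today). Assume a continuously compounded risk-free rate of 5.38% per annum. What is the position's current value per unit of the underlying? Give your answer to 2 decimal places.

PV(remaining coupons) I = 0.96·e^(−0.0538·15/12) = 0.8976
Current forward F = (S − I)·e^(rT) = (104.18 − 0.8976)·e^(0.0538·18/12) = 103.2824 × 1.084046 = 111.9629
Value (long) = (F − K)·e^(−rT) = (111.9629 − 116.07) × 0.922470 = -3.7887
Short position value = −(long value) = $3.79

$3.79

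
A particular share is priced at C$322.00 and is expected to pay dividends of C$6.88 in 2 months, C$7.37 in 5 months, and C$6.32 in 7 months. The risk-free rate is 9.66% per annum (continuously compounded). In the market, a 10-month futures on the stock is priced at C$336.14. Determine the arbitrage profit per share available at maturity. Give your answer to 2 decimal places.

C$8.63 per share

PV(dividends) I = 6.88·e^(−0.0966·2/12) + 7.37·e^(−0.0966·5/12) + 6.32·e^(−0.0966·7/12) = 19.8231
Fair futures F* = (S − I)·e^(rT) = (322.00 − 19.8231)·e^0.080500 = 302.1769 × 1.083829 = 327.5081
Market C$336.14 > fair 327.5081: forward overpriced → cash-and-carry (borrow at r, buy the stock and collect the dividends, short the forward).
Profit at T = |F_mkt − F*| = |336.14 − 327.5081| = C$8.63 per share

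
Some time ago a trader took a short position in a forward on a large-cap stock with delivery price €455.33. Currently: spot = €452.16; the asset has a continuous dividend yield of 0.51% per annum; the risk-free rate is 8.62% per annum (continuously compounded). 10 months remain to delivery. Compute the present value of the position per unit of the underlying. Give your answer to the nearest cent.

-€26.47

Current fair forward for the remaining 10 months: F = S·e^((r − q)·T), (r − q) = 0.0862 − 0.0051 = 0.0811
F = 452.16 · e^(0.0811 × 10/12) = 452.16 × 1.069919 = 483.7746
Value of long forward = (F − K)·e^(−rT) = (483.7746 − 455.33) · e^(−0.0862·10/12)
= 28.4446 × 0.930686 = 26.47
Short position value = −(long value) = -€26.47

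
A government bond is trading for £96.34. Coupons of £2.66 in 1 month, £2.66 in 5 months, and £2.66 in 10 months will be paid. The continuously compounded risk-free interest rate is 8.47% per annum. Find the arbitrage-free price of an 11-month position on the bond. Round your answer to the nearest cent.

£95.81

PV(coupons) I = 2.66·e^(−0.0847·1/12) + 2.66·e^(−0.0847·5/12) + 2.66·e^(−0.0847·10/12)
I = 2.6413 + 2.5678 + 2.4787 = 7.6878
F = (S − I)·e^(rT) = (96.34 − 7.6878) · e^(0.0847·11/12)
= 88.6522 · e^0.077642 = 88.6522 × 1.080736 = £95.81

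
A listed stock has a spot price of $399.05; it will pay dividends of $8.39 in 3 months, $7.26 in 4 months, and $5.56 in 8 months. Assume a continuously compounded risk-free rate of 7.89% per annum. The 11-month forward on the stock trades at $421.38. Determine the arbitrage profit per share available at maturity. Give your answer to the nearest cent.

PV(dividends) I = 8.39·e^(−0.0789·3/12) + 7.26·e^(−0.0789·4/12) + 5.56·e^(−0.0789·8/12) = 20.5728
Fair forward F* = (S − I)·e^(rT) = (399.05 − 20.5728)·e^0.072325 = 378.4772 × 1.075005 = 406.8649
Market $421.38 > fair 406.8649: forward overpriced → cash-and-carry (borrow at r, buy the stock and collect the dividends, short the forward).
Profit at T = |F_mkt − F*| = |421.38 − 406.8649| = $14.52 per share

$14.52 per share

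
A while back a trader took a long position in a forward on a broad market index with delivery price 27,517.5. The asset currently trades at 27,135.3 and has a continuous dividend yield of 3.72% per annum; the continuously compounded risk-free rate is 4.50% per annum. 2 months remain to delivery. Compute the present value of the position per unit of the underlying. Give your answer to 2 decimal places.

-344.31

Current fair forward for the remaining 2 months: F = S·e^((r − q)·T), (r − q) = 0.0450 − 0.0372 = 0.0078
F = 27135.3 · e^(0.0078 × 2/12) = 27135.3 × 1.00130085 = 27170.5990
Value of long forward = (F − K)·e^(−rT) = (27170.5990 − 27517.5) · e^(−0.0450·2/12)
= -346.9010 × 0.99252805 = -344.31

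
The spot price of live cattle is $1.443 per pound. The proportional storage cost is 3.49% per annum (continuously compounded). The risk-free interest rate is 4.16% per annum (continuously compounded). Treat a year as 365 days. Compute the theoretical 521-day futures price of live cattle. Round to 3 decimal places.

Net carry = r + u − y = 0.0416 + 0.0349 − 0.0000 = 0.0765
F = S·e^((r+u−y)T) = 1.443 · e^(0.0765 × 521/365) = 1.443 · e^0.109196
= 1.443 × 1.115381 = $1.609 per pound

$1.609 per pound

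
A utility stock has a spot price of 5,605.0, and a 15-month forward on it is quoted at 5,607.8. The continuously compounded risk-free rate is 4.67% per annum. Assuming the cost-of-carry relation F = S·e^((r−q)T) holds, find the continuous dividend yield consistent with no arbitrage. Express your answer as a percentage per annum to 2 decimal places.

From F = S·e^((r−q)T): (r − q) = ln(F/S)/T
ln(5607.8/5605.0) = ln(1.000500) = 0.000500
(r − q) = 0.000500 / (15/12) = 0.000400
q = r − ln(F/S)/T = 0.0467 − 0.000400 = 0.046300
q = 4.63%

4.63%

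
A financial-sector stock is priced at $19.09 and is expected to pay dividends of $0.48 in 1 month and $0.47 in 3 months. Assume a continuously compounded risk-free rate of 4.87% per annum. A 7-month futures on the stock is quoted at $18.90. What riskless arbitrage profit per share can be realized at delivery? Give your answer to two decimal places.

PV(dividends) I = 0.48·e^(−0.0487·1/12) + 0.47·e^(−0.0487·3/12) = 0.9424
Fair futures F* = (S − I)·e^(rT) = (19.09 − 0.9424)·e^0.028408 = 18.1476 × 1.028815 = 18.6705
Market $18.90 > fair 18.6705: forward overpriced → cash-and-carry (borrow at r, buy the stock and collect the dividends, short the forward).
Profit at T = |F_mkt − F*| = |18.90 − 18.6705| = $0.23 per share

$0.23 per share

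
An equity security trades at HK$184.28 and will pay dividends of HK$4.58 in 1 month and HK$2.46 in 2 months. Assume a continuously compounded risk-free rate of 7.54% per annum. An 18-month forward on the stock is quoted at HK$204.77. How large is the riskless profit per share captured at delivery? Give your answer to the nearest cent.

HK$6.24 per share

PV(dividends) I = 4.58·e^(−0.0754·1/12) + 2.46·e^(−0.0754·2/12) = 6.9806
Fair forward F* = (S − I)·e^(rT) = (184.28 − 6.9806)·e^0.113100 = 177.2994 × 1.119744 = 198.5299
Market HK$204.77 > fair 198.5299: forward overpriced → cash-and-carry (borrow at r, buy the stock and collect the dividends, short the forward).
Profit at T = |F_mkt − F*| = |204.77 − 198.5299| = HK$6.24 per share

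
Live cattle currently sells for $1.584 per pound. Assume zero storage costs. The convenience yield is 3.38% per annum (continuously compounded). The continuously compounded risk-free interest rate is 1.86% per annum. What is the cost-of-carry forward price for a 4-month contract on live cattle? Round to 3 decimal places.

$1.576 per pound

Net carry = r + u − y = 0.0186 + 0.0000 − 0.0338 = -0.0152
F = S·e^((r+u−y)T) = 1.584 · e^(-0.0152 × 4/12) = 1.584 · e^-0.005067
= 1.584 × 0.994946 = $1.576 per pound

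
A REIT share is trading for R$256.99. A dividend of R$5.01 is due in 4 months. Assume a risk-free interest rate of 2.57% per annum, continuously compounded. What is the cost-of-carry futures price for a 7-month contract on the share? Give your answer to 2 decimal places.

PV(dividends) I = 5.01·e^(−0.0257·4/12)
I = 4.9673
F = (S − I)·e^(rT) = (256.99 − 4.9673) · e^(0.0257·7/12)
= 252.0227 · e^0.014992 = 252.0227 × 1.015105 = R$255.83

R$255.83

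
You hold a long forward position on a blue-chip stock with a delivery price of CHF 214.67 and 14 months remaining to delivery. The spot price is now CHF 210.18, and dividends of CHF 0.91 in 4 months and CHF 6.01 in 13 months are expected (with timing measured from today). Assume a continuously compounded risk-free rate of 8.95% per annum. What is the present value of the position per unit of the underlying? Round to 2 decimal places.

CHF 10.46

PV(remaining dividends) I = 0.91·e^(−0.0895·4/12) + 6.01·e^(−0.0895·13/12) = 6.3379
Current forward F = (S − I)·e^(rT) = (210.18 − 6.3379)·e^(0.0895·14/12) = 203.8421 × 1.110063 = 226.2776
Value (long) = (F − K)·e^(−rT) = (226.2776 − 214.67) × 0.900850 = 10.4567
Value = CHF 10.46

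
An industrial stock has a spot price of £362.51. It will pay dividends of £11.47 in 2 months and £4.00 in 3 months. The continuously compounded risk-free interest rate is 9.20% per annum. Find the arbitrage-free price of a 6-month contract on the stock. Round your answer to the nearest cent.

PV(dividends) I = 11.47·e^(−0.0920·2/12) + 4.00·e^(−0.0920·3/12)
I = 11.2955 + 3.9090 = 15.2045
F = (S − I)·e^(rT) = (362.51 − 15.2045) · e^(0.0920·6/12)
= 347.3055 · e^0.046000 = 347.3055 × 1.047074 = £363.65

£363.65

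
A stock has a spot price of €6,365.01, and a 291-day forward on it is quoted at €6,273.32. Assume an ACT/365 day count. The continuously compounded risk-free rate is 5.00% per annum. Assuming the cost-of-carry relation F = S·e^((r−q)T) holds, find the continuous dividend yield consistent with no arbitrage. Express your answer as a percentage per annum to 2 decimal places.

From F = S·e^((r−q)T): (r − q) = ln(F/S)/T
ln(6273.32/6365.01) = ln(0.985595) = -0.014510
(r − q) = -0.014510 / (291/365) = -0.018200
q = r − ln(F/S)/T = 0.0500 + 0.018200 = 0.068200
q = 6.82%

6.82%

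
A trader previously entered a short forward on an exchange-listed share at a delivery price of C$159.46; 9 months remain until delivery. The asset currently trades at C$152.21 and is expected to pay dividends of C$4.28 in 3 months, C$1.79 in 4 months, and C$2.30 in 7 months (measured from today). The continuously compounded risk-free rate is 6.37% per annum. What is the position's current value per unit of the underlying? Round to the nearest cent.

PV(remaining dividends) I = 4.28·e^(−0.0637·3/12) + 1.79·e^(−0.0637·4/12) + 2.30·e^(−0.0637·7/12) = 8.1809
Current forward F = (S − I)·e^(rT) = (152.21 − 8.1809)·e^(0.0637·9/12) = 144.0291 × 1.048935 = 151.0772
Value (long) = (F − K)·e^(−rT) = (151.0772 − 159.46) × 0.953348 = -7.9917
Short position value = −(long value) = C$7.99

C$7.99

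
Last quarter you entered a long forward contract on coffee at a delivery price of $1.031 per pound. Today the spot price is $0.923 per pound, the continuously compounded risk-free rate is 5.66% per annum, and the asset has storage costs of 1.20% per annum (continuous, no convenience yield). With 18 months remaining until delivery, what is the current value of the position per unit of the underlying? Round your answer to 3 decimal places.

-$0.007 per pound

Current fair forward for the remaining 18 months: F = S·e^((r + u)·T), (r + u) = 0.0566 + 0.0120 = 0.0686
F = 0.923 · e^(0.0686 × 18/12) = 0.923 × 1.108381 = 1.0230
Value of long forward = (F − K)·e^(−rT) = (1.0230 − 1.031) · e^(−0.0566·18/12)
= -0.0080 × 0.918604 = -0.007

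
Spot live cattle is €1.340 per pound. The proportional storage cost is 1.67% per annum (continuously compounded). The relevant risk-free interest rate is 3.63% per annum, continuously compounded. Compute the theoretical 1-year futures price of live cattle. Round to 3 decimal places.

€1.413 per pound

Net carry = r + u − y = 0.0363 + 0.0167 − 0.0000 = 0.0530
F = S·e^((r+u−y)T) = 1.340 · e^(0.0530 × 1) = 1.340 · e^0.053000
= 1.340 × 1.054430 = €1.413 per pound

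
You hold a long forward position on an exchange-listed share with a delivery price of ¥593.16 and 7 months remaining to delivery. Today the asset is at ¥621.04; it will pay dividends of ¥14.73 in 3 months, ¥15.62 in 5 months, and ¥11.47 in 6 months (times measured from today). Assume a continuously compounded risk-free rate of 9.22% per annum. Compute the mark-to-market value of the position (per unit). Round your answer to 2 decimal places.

¥18.56

PV(remaining dividends) I = 14.73·e^(−0.0922·3/12) + 15.62·e^(−0.0922·5/12) + 11.47·e^(−0.0922·6/12) = 40.3789
Current forward F = (S − I)·e^(rT) = (621.04 − 40.3789)·e^(0.0922·7/12) = 580.6611 × 1.055256 = 612.7461
Value (long) = (F − K)·e^(−rT) = (612.7461 − 593.16) × 0.947637 = 18.5605
Value = ¥18.56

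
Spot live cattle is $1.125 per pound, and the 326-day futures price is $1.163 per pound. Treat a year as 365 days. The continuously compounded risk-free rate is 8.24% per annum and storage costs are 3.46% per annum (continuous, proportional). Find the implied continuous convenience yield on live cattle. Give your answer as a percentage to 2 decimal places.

F = S·e^((r+u−y)T) ⇒ (r+u−y) = ln(F/S)/T
ln(1.163/1.125) = 0.033220; /T ⇒ 0.037194
y = r + u − ln(F/S)/T = 0.0824 + 0.0346 − 0.037194 = 0.079806
y = 7.98%

7.98%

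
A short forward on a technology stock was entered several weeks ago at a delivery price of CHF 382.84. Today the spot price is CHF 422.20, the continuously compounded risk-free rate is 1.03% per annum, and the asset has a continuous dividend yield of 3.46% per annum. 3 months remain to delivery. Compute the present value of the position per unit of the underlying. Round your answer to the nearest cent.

-CHF 36.71

Current fair forward for the remaining 3 months: F = S·e^((r − q)·T), (r − q) = 0.0103 − 0.0346 = -0.0243
F = 422.20 · e^(-0.0243 × 3/12) = 422.20 × 0.993943 = 419.6427
Value of long forward = (F − K)·e^(−rT) = (419.6427 − 382.84) · e^(−0.0103·3/12)
= 36.8027 × 0.997428 = 36.71
Short position value = −(long value) = -CHF 36.71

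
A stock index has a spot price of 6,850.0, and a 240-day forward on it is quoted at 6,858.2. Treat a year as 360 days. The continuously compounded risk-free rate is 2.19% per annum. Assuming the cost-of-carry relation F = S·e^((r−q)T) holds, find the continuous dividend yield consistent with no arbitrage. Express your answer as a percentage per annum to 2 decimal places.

2.01%

From F = S·e^((r−q)T): (r − q) = ln(F/S)/T
ln(6858.2/6850.0) = ln(1.001197) = 0.001196
(r − q) = 0.001196 / (240/360) = 0.001794
q = r − ln(F/S)/T = 0.0219 − 0.001794 = 0.020106
q = 2.01%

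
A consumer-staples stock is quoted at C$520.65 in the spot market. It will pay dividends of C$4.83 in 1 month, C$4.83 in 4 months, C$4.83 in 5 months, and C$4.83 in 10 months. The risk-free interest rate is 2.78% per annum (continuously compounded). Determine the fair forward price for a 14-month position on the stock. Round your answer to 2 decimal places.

PV(dividends) I = 4.83·e^(−0.0278·1/12) + 4.83·e^(−0.0278·4/12) + 4.83·e^(−0.0278·5/12) + 4.83·e^(−0.0278·10/12)
I = 4.8188 + 4.7854 + 4.7744 + 4.7194 = 19.0980
F = (S − I)·e^(rT) = (520.65 − 19.0980) · e^(0.0278·14/12)
= 501.5520 · e^0.032433 = 501.5520 × 1.032965 = C$518.09

C$518.09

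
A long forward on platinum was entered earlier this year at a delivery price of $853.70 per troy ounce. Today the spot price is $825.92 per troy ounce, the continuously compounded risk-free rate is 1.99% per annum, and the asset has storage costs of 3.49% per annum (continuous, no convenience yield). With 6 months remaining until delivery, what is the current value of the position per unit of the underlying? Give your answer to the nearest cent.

Current fair forward for the remaining 6 months: F = S·e^((r + u)·T), (r + u) = 0.0199 + 0.0349 = 0.0548
F = 825.92 · e^(0.0548 × 6/12) = 825.92 × 1.027779 = 848.8632
Value of long forward = (F − K)·e^(−rT) = (848.8632 − 853.70) · e^(−0.0199·6/12)
= -4.8368 × 0.990099 = -4.79

-$4.79 per troy ounce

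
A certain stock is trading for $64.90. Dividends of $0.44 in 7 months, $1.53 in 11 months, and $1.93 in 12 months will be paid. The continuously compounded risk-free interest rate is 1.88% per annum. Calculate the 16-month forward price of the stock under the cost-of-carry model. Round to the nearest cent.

PV(dividends) I = 0.44·e^(−0.0188·7/12) + 1.53·e^(−0.0188·11/12) + 1.93·e^(−0.0188·12/12)
I = 0.4352 + 1.5039 + 1.8941 = 3.8332
F = (S − I)·e^(rT) = (64.90 − 3.8332) · e^(0.0188·16/12)
= 61.0668 · e^0.025067 = 61.0668 × 1.025384 = $62.62

$62.62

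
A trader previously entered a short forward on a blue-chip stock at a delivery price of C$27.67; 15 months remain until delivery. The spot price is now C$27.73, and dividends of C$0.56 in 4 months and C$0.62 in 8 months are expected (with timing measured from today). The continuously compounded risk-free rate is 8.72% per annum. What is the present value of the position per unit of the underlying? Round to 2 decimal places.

-C$1.79

PV(remaining dividends) I = 0.56·e^(−0.0872·4/12) + 0.62·e^(−0.0872·8/12) = 1.1289
Current forward F = (S − I)·e^(rT) = (27.73 − 1.1289)·e^(0.0872·15/12) = 26.6011 × 1.115162 = 29.6645
Value (long) = (F − K)·e^(−rT) = (29.6645 − 27.67) × 0.896730 = 1.7885
Short position value = −(long value) = -C$1.79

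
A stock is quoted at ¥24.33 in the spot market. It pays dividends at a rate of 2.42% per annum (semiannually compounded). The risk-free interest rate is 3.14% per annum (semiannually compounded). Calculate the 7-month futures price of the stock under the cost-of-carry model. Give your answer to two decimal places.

¥24.43

F = S · (1+r/2)^(2T) / (1+q/2)^(2T)
= 24.33 × 1.018341 / 1.014131 = 24.33 × 1.004151
F = ¥24.43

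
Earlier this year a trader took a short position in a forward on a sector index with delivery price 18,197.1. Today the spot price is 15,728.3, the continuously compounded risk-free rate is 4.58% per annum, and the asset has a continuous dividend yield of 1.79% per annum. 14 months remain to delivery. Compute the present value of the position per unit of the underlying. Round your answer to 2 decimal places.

1847.04

Current fair forward for the remaining 14 months: F = S·e^((r − q)·T), (r − q) = 0.0458 − 0.0179 = 0.0279
F = 15728.3 · e^(0.0279 × 14/12) = 15728.3 × 1.03308555 = 16248.6795
Value of long forward = (F − K)·e^(−rT) = (16248.6795 − 18197.1) · e^(−0.0458·14/12)
= -1948.4205 × 0.94796914 = -1847.04
Short position value = −(long value) = 1847.04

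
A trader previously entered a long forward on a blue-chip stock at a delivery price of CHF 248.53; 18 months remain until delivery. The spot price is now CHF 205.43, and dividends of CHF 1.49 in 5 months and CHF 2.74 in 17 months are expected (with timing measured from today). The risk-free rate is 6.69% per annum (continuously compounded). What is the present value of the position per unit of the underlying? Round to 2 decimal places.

PV(remaining dividends) I = 1.49·e^(−0.0669·5/12) + 2.74·e^(−0.0669·17/12) = 3.9413
Current forward F = (S − I)·e^(rT) = (205.43 − 3.9413)·e^(0.0669·18/12) = 201.4887 × 1.105558 = 222.7574
Value (long) = (F − K)·e^(−rT) = (222.7574 − 248.53) × 0.904521 = -23.3119
Value = -CHF 23.31

-CHF 23.31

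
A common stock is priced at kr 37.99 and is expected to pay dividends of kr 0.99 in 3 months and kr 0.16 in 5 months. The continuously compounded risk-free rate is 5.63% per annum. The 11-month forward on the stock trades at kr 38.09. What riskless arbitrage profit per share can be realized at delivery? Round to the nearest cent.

kr 0.72 per share

PV(dividends) I = 0.99·e^(−0.0563·3/12) + 0.16·e^(−0.0563·5/12) = 1.1325
Fair forward F* = (S − I)·e^(rT) = (37.99 − 1.1325)·e^0.051608 = 36.8575 × 1.052963 = 38.8096
Market kr 38.09 < fair 38.8096: forward underpriced → reverse cash-and-carry (short the stock, invest proceeds at r, pay the dividends, go long the forward).
Profit at T = |F_mkt − F*| = |38.09 − 38.8096| = kr 0.72 per share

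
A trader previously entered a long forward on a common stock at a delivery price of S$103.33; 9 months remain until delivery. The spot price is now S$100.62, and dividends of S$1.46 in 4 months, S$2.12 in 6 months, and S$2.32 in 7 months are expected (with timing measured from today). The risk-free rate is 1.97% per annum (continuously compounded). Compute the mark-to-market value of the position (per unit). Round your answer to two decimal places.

PV(remaining dividends) I = 1.46·e^(−0.0197·4/12) + 2.12·e^(−0.0197·6/12) + 2.32·e^(−0.0197·7/12) = 5.8432
Current forward F = (S − I)·e^(rT) = (100.62 − 5.8432)·e^(0.0197·9/12) = 94.7768 × 1.014885 = 96.1876
Value (long) = (F − K)·e^(−rT) = (96.1876 − 103.33) × 0.985334 = -7.0376
Value = -S$7.04

-S$7.04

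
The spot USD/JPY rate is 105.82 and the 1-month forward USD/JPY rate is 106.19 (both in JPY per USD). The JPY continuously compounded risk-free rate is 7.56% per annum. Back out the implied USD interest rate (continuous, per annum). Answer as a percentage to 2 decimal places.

3.37%

F = S·e^((r_JPY − r_USD)T) ⇒ r_USD = r_JPY − ln(F/S)/T
ln(106.19/105.82) = 0.003490; /(1/12) = 0.041880
r_USD = 0.0756 − 0.041880 = 0.033720
r_USD = 3.37%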